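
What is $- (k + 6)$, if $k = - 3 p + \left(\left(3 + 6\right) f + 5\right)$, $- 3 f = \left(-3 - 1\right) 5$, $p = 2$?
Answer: $-65$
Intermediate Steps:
$f = \frac{20}{3}$ ($f = - \frac{\left(-3 - 1\right) 5}{3} = - \frac{\left(-4\right) 5}{3} = \left(- \frac{1}{3}\right) \left(-20\right) = \frac{20}{3} \approx 6.6667$)
$k = 59$ ($k = \left(-3\right) 2 + \left(\left(3 + 6\right) \frac{20}{3} + 5\right) = -6 + \left(9 \cdot \frac{20}{3} + 5\right) = -6 + \left(60 + 5\right) = -6 + 65 = 59$)
$- (k + 6) = - (59 + 6) = \left(-1\right) 65 = -65$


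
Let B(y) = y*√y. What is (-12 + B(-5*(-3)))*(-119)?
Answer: 1428 - 1785*√15 ≈ -5485.3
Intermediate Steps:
B(y) = y^(3/2)
(-12 + B(-5*(-3)))*(-119) = (-12 + (-5*(-3))^(3/2))*(-119) = (-12 + 15^(3/2))*(-119) = (-12 + 15*√15)*(-119) = 1428 - 1785*√15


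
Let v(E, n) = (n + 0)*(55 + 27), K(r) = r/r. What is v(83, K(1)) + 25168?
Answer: 25250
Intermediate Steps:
K(r) = 1
v(E, n) = 82*n (v(E, n) = n*82 = 82*n)
v(83, K(1)) + 25168 = 82*1 + 25168 = 82 + 25168 = 25250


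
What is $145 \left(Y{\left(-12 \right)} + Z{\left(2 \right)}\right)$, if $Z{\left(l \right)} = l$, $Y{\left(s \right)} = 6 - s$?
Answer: $2900$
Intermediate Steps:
$145 \left(Y{\left(-12 \right)} + Z{\left(2 \right)}\right) = 145 \left(\left(6 - -12\right) + 2\right) = 145 \left(\left(6 + 12\right) + 2\right) = 145 \left(18 + 2\right) = 145 \cdot 20 = 2900$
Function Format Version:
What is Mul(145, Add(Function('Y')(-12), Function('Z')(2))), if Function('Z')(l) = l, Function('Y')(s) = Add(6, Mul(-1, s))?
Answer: 2900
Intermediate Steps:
Mul(145, Add(Function('Y')(-12), Function('Z')(2))) = Mul(145, Add(Add(6, Mul(-1, -12)), 2)) = Mul(145, Add(Add(6, 12), 2)) = Mul(145, Add(18, 2)) = Mul(145, 20) = 2900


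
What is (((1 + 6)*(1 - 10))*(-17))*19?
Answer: 20349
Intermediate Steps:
(((1 + 6)*(1 - 10))*(-17))*19 = ((7*(-9))*(-17))*19 = -63*(-17)*19 = 1071*19 = 20349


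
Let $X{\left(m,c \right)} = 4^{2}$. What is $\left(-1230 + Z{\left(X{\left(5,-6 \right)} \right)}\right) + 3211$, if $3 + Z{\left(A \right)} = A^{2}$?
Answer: $2234$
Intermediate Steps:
$X{\left(m,c \right)} = 16$
$Z{\left(A \right)} = -3 + A^{2}$
$\left(-1230 + Z{\left(X{\left(5,-6 \right)} \right)}\right) + 3211 = \left(-1230 - \left(3 - 16^{2}\right)\right) + 3211 = \left(-1230 + \left(-3 + 256\right)\right) + 3211 = \left(-1230 + 253\right) + 3211 = -977 + 3211 = 2234$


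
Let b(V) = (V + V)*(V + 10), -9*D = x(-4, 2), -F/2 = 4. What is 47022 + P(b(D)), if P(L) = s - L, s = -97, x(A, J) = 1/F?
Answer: 121628879/2592 ≈ 46925.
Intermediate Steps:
F = -8 (F = -2*4 = -8)
x(A, J) = -1/8 (x(A, J) = 1/(-8) = 1*(-1/8) = -1/8)
D = 1/72 (D = -1/9*(-1/8) = 1/72 ≈ 0.013889)
b(V) = 2*V*(10 + V) (b(V) = (2*V)*(10 + V) = 2*V*(10 + V))
P(L) = -97 - L
47022 + P(b(D)) = 47022 + (-97 - 2*(10 + 1/72)/72) = 47022 + (-97 - 2*721/(72*72)) = 47022 + (-97 - 1*721/2592) = 47022 + (-97 - 721/2592) = 47022 - 252145/2592 = 121628879/2592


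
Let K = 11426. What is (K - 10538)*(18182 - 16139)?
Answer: 1814184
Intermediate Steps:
(K - 10538)*(18182 - 16139) = (11426 - 10538)*(18182 - 16139) = 888*2043 = 1814184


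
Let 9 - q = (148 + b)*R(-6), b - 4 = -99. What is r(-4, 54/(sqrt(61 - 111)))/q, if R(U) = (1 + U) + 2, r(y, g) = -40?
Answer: -5/21 ≈ -0.23810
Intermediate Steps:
b = -95 (b = 4 - 99 = -95)
R(U) = 3 + U
q = 168 (q = 9 - (148 - 95)*(3 - 6) = 9 - 53*(-3) = 9 - 1*(-159) = 9 + 159 = 168)
r(-4, 54/(sqrt(61 - 111)))/q = -40/168 = -40*1/168 = -5/21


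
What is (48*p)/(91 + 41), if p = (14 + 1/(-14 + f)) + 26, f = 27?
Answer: 2084/143 ≈ 14.573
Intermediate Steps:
p = 521/13 (p = (14 + 1/(-14 + 27)) + 26 = (14 + 1/13) + 26 = 183/13 + 26 = 521/13 ≈ 40.077)
(48*p)/(91 + 41) = (48*(521/13))/(91 + 41) = (25008/13)/132 = (25008/13)*(1/132) = 2084/143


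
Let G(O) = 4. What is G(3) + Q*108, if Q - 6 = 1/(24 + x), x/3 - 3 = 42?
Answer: 34592/53 ≈ 652.68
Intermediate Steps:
x = 135 (x = 9 + 3*42 = 9 + 126 = 135)
Q = 955/159 (Q = 6 + 1/(24 + 135) = 6 + 1/159 = 955/159 ≈ 6.0063)
G(3) + Q*108 = 4 + (955/159)*108 = 4 + 34380/53 = 34592/53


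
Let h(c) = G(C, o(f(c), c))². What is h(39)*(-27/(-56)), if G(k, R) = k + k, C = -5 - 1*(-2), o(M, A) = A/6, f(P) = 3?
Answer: 243/14 ≈ 17.357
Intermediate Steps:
o(M, A) = A/6 (o(M, A) = A*(⅙) = A/6)
C = -3 (C = -5 + 2 = -3)
G(k, R) = 2*k
h(c) = 36 (h(c) = (2*(-3))² = (-6)² = 36)
h(39)*(-27/(-56)) = 36*(-27/(-56)) = 36*(-27*(-1/56)) = 36*(27/56) = 243/14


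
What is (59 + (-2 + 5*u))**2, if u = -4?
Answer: 1369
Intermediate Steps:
(59 + (-2 + 5*u))**2 = (59 + (-2 + 5*(-4)))**2 = (59 + (-2 - 20))**2 = (59 - 22)**2 = 37**2 = 1369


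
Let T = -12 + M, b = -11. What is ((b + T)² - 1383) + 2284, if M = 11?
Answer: 1045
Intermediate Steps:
T = -1 (T = -12 + 11 = -1)
((b + T)² - 1383) + 2284 = ((-11 - 1)² - 1383) + 2284 = ((-12)² - 1383) + 2284 = (144 - 1383) + 2284 = -1239 + 2284 = 1045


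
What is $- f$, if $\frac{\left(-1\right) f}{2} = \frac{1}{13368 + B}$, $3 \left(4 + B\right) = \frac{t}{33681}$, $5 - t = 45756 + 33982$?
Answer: $\frac{202086}{1350258919} \approx 0.00014966$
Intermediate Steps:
$t = -79733$ ($t = 5 - \left(45756 + 33982\right) = 5 - 79738 = -79733$)
$B = - \frac{483905}{101043}$ ($B = -4 + \frac{\left(-79733\right) \frac{1}{33681}}{3} = -4 + \frac{1}{3} \left(- \frac{79733}{33681}\right) = -4 - \frac{79733}{101043} = - \frac{483905}{101043} \approx -4.7891$)
$f = - \frac{202086}{1350258919}$ ($f = - \frac{2}{13368 - \frac{483905}{101043}} = - \frac{2}{\frac{1350258919}{101043}} = \left(-2\right) \frac{101043}{1350258919} = - \frac{202086}{1350258919} \approx -0.00014966$)
$- f = \left(-1\right) \left(- \frac{202086}{1350258919}\right) = \frac{202086}{1350258919}$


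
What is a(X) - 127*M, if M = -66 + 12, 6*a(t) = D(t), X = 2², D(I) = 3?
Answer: 13717/2 ≈ 6858.5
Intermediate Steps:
X = 4
a(t) = ½ (a(t) = (⅙)*3 = ½)
M = -54
a(X) - 127*M = ½ - 127*(-54) = ½ + 6858 = 13717/2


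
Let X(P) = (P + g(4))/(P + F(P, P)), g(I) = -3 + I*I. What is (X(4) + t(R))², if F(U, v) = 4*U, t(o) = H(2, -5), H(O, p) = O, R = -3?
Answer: 3249/400 ≈ 8.1225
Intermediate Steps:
t(o) = 2
g(I) = -3 + I²
X(P) = (13 + P)/(5*P) (X(P) = (P + (-3 + 4²))/(P + 4*P) = (P + (-3 + 16))/((5*P)) = (P + 13)*(1/(5*P)) = (13 + P)*(1/(5*P)) = (13 + P)/(5*P))
(X(4) + t(R))² = ((⅕)*(13 + 4)/4 + 2)² = ((⅕)*(¼)*17 + 2)² = (17/20 + 2)² = (57/20)² = 3249/400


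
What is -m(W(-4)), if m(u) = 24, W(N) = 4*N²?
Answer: -24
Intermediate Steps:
-m(W(-4)) = -1*24 = -24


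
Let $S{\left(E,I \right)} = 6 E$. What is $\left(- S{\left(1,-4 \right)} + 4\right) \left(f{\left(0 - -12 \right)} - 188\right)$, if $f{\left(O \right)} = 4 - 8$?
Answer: $384$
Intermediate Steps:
$f{\left(O \right)} = -4$ ($f{\left(O \right)} = 4 - 8 = -4$)
$\left(- S{\left(1,-4 \right)} + 4\right) \left(f{\left(0 - -12 \right)} - 188\right) = \left(- 6 \cdot 1 + 4\right) \left(-4 - 188\right) = \left(\left(-1\right) 6 + 4\right) \left(-4 - 188\right) = \left(-6 + 4\right) \left(-192\right) = \left(-2\right) \left(-192\right) = 384$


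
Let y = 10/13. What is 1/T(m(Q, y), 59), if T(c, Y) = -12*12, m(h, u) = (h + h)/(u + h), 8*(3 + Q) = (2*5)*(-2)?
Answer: -1/144 ≈ -0.0069444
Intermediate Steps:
Q = -11/2 (Q = -3 + ((2*5)*(-2))/8 = -3 + (10*(-2))/8 = -3 + (⅛)*(-20) = -3 - 5/2 = -11/2 ≈ -5.5000)
y = 10/13 (y = 10*(1/13) = 10/13 ≈ 0.76923)
m(h, u) = 2*h/(h + u) (m(h, u) = (2*h)/(h + u) = 2*h/(h + u))
T(c, Y) = -144
1/T(m(Q, y), 59) = 1/(-144) = -1/144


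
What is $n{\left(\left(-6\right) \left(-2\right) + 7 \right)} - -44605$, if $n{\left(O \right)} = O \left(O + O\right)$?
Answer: $45327$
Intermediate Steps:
$n{\left(O \right)} = 2 O^{2}$ ($n{\left(O \right)} = O 2 O = 2 O^{2}$)
$n{\left(\left(-6\right) \left(-2\right) + 7 \right)} - -44605 = 2 \left(\left(-6\right) \left(-2\right) + 7\right)^{2} - -44605 = 2 \left(12 + 7\right)^{2} + 44605 = 2 \cdot 19^{2} + 44605 = 2 \cdot 361 + 44605 = 722 + 44605 = 45327$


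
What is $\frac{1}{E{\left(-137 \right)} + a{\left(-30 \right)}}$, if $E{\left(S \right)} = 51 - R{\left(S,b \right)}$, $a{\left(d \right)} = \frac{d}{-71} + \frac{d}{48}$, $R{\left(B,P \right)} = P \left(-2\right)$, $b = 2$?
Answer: $\frac{568}{31125} \approx 0.018249$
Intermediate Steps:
$R{\left(B,P \right)} = - 2 P$
$a{\left(d \right)} = \frac{23 d}{3408}$ ($a{\left(d \right)} = d \left(- \frac{1}{71}\right) + d \frac{1}{48} = - \frac{d}{71} + \frac{d}{48} = \frac{23 d}{3408}$)
$E{\left(S \right)} = 55$ ($E{\left(S \right)} = 51 - \left(-2\right) 2 = 51 - -4 = 51 + 4 = 55$)
$\frac{1}{E{\left(-137 \right)} + a{\left(-30 \right)}} = \frac{1}{55 + \frac{23}{3408} \left(-30\right)} = \frac{1}{55 - \frac{115}{568}} = \frac{1}{\frac{31125}{568}} = \frac{568}{31125}$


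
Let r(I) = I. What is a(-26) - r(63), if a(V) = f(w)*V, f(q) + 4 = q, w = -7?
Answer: 223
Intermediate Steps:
f(q) = -4 + q
a(V) = -11*V (a(V) = (-4 - 7)*V = -11*V)
a(-26) - r(63) = -11*(-26) - 1*63 = 286 - 63 = 223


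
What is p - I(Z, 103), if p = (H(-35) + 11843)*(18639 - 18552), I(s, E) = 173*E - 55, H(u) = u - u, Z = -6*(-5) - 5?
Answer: 1012577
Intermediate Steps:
Z = 25 (Z = 30 - 5 = 25)
H(u) = 0
I(s, E) = -55 + 173*E
p = 1030341 (p = (0 + 11843)*(18639 - 18552) = 11843*87 = 1030341)
p - I(Z, 103) = 1030341 - (-55 + 173*103) = 1030341 - (-55 + 17819) = 1030341 - 1*17764 = 1030341 - 17764 = 1012577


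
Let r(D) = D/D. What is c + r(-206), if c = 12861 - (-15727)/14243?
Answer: 183209193/14243 ≈ 12863.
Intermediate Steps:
r(D) = 1
c = 183194950/14243 (c = 12861 - (-15727)/14243 = 12861 - 1*(-15727/14243) = 12861 + 15727/14243 = 183194950/14243 ≈ 12862.)
c + r(-206) = 183194950/14243 + 1 = 183209193/14243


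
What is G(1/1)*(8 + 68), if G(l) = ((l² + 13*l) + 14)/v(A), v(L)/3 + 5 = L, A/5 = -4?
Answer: -2128/75 ≈ -28.373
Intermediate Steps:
A = -20 (A = 5*(-4) = -20)
v(L) = -15 + 3*L
G(l) = -14/75 - 13*l/75 - l²/75 (G(l) = ((l² + 13*l) + 14)/(-15 + 3*(-20)) = (14 + l² + 13*l)/(-15 - 60) = (14 + l² + 13*l)/(-75) = (14 + l² + 13*l)*(-1/75) = -14/75 - 13*l/75 - l²/75)
G(1/1)*(8 + 68) = (-14/75 - 13/75/1 - (1/1)²/75)*(8 + 68) = (-14/75 - 13/75*1 - 1/75*1²)*76 = (-14/75 - 13/75 - 1/75*1)*76 = (-14/75 - 13/75 - 1/75)*76 = -28/75*76 = -2128/75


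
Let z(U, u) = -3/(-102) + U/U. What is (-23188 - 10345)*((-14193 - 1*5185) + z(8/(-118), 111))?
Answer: 22092110461/34 ≈ 6.4977e+8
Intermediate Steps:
z(U, u) = 35/34 (z(U, u) = -3*(-1/102) + 1 = 1/34 + 1 = 35/34)
(-23188 - 10345)*((-14193 - 1*5185) + z(8/(-118), 111)) = (-23188 - 10345)*((-14193 - 1*5185) + 35/34) = -33533*((-14193 - 5185) + 35/34) = -33533*(-19378 + 35/34) = -33533*(-658817/34) = 22092110461/34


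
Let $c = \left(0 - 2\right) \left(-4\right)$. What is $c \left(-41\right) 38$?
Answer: $-12464$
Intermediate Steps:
$c = 8$ ($c = \left(-2\right) \left(-4\right) = 8$)
$c \left(-41\right) 38 = 8 \left(-41\right) 38 = \left(-328\right) 38 = -12464$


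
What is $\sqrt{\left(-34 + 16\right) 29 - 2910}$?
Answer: $2 i \sqrt{858} \approx 58.583 i$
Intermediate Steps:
$\sqrt{\left(-34 + 16\right) 29 - 2910} = \sqrt{\left(-18\right) 29 - 2910} = \sqrt{-522 - 2910} = \sqrt{-3432} = 2 i \sqrt{858}$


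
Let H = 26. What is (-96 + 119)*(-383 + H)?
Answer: -8211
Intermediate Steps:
(-96 + 119)*(-383 + H) = (-96 + 119)*(-383 + 26) = 23*(-357) = -8211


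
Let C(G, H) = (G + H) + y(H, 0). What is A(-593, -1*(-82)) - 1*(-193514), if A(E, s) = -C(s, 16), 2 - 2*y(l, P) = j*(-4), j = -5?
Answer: 193425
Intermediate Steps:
y(l, P) = -9 (y(l, P) = 1 - (-5)*(-4)/2 = 1 - ½*20 = 1 - 10 = -9)
C(G, H) = -9 + G + H (C(G, H) = (G + H) - 9 = -9 + G + H)
A(E, s) = -7 - s (A(E, s) = -(-9 + s + 16) = -(7 + s) = -7 - s)
A(-593, -1*(-82)) - 1*(-193514) = (-7 - (-1)*(-82)) - 1*(-193514) = (-7 - 1*82) + 193514 = (-7 - 82) + 193514 = -89 + 193514 = 193425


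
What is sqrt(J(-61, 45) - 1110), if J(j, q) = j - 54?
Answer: 35*I ≈ 35.0*I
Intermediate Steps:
J(j, q) = -54 + j
sqrt(J(-61, 45) - 1110) = sqrt((-54 - 61) - 1110) = sqrt(-115 - 1110) = sqrt(-1225) = 35*I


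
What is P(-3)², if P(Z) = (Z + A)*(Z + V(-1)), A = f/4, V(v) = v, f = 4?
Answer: 64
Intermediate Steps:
A = 1 (A = 4/4 = 4*(¼) = 1)
P(Z) = (1 + Z)*(-1 + Z) (P(Z) = (Z + 1)*(Z - 1) = (1 + Z)*(-1 + Z))
P(-3)² = (-1 + (-3)²)² = (-1 + 9)² = 8² = 64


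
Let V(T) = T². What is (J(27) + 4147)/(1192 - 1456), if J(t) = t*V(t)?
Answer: -11915/132 ≈ -90.265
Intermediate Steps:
J(t) = t³ (J(t) = t*t² = t³)
(J(27) + 4147)/(1192 - 1456) = (27³ + 4147)/(1192 - 1456) = (19683 + 4147)/(-264) = 23830*(-1/264) = -11915/132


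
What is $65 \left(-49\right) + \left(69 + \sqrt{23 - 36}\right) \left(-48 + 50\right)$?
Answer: $-3047 + 2 i \sqrt{13} \approx -3047.0 + 7.2111 i$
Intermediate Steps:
$65 \left(-49\right) + \left(69 + \sqrt{23 - 36}\right) \left(-48 + 50\right) = -3185 + \left(69 + \sqrt{-13}\right) 2 = -3185 + \left(69 + i \sqrt{13}\right) 2 = -3185 + \left(138 + 2 i \sqrt{13}\right) = -3047 + 2 i \sqrt{13}$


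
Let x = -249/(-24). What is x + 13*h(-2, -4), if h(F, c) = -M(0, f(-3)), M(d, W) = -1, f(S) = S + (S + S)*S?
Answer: 187/8 ≈ 23.375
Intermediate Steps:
f(S) = S + 2*S**2 (f(S) = S + (2*S)*S = S + 2*S**2)
x = 83/8 (x = -249*(-1/24) = 83/8 ≈ 10.375)
h(F, c) = 1 (h(F, c) = -1*(-1) = 1)
x + 13*h(-2, -4) = 83/8 + 13*1 = 83/8 + 13 = 187/8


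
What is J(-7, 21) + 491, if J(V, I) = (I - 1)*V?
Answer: 351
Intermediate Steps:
J(V, I) = V*(-1 + I) (J(V, I) = (-1 + I)*V = V*(-1 + I))
J(-7, 21) + 491 = -7*(-1 + 21) + 491 = -7*20 + 491 = -140 + 491 = 351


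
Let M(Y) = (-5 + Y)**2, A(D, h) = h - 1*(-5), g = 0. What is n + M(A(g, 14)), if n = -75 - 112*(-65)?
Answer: 7401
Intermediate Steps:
A(D, h) = 5 + h (A(D, h) = h + 5 = 5 + h)
n = 7205 (n = -75 + 7280 = 7205)
n + M(A(g, 14)) = 7205 + (-5 + (5 + 14))**2 = 7205 + (-5 + 19)**2 = 7205 + 14**2 = 7205 + 196 = 7401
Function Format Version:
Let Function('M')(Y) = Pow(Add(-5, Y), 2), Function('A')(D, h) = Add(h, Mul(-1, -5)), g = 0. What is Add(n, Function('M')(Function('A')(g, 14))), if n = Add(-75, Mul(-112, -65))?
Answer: 7401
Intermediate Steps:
Function('A')(D, h) = Add(5, h) (Function('A')(D, h) = Add(h, 5) = Add(5, h))
n = 7205 (n = Add(-75, 7280) = 7205)
Add(n, Function('M')(Function('A')(g, 14))) = Add(7205, Pow(Add(-5, Add(5, 14)), 2)) = Add(7205, Pow(Add(-5, 19), 2)) = Add(7205, Pow(14, 2)) = Add(7205, 196) = 7401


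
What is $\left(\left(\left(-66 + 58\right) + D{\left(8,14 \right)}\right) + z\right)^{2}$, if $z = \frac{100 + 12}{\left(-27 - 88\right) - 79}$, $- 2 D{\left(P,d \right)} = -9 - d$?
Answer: $\frac{321489}{37636} \approx 8.5421$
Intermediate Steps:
$D{\left(P,d \right)} = \frac{9}{2} + \frac{d}{2}$ ($D{\left(P,d \right)} = - \frac{-9 - d}{2} = \frac{9}{2} + \frac{d}{2}$)
$z = - \frac{56}{97}$ ($z = \frac{112}{\left(-27 - 88\right) - 79} = \frac{112}{-115 - 79} = \frac{112}{-194} = 112 \left(- \frac{1}{194}\right) = - \frac{56}{97} \approx -0.57732$)
$\left(\left(\left(-66 + 58\right) + D{\left(8,14 \right)}\right) + z\right)^{2} = \left(\left(\left(-66 + 58\right) + \left(\frac{9}{2} + \frac{1}{2} \cdot 14\right)\right) - \frac{56}{97}\right)^{2} = \left(\left(-8 + \left(\frac{9}{2} + 7\right)\right) - \frac{56}{97}\right)^{2} = \left(\left(-8 + \frac{23}{2}\right) - \frac{56}{97}\right)^{2} = \left(\frac{7}{2} - \frac{56}{97}\right)^{2} = \left(\frac{567}{194}\right)^{2} = \frac{321489}{37636}$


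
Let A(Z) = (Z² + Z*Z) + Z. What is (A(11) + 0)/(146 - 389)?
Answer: -253/243 ≈ -1.0412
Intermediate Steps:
A(Z) = Z + 2*Z² (A(Z) = (Z² + Z²) + Z = 2*Z² + Z = Z + 2*Z²)
(A(11) + 0)/(146 - 389) = (11*(1 + 2*11) + 0)/(146 - 389) = (11*(1 + 22) + 0)/(-243) = (11*23 + 0)*(-1/243) = (253 + 0)*(-1/243) = 253*(-1/243) = -253/243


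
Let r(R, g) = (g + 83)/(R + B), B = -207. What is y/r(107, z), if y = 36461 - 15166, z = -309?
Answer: 1064750/113 ≈ 9422.6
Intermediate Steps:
r(R, g) = (83 + g)/(-207 + R) (r(R, g) = (g + 83)/(R - 207) = (83 + g)/(-207 + R))
y = 21295
y/r(107, z) = 21295/(((83 - 309)/(-207 + 107))) = 21295/((-226/(-100))) = 21295/((-1/100*(-226))) = 21295/(113/50) = 21295*(50/113) = 1064750/113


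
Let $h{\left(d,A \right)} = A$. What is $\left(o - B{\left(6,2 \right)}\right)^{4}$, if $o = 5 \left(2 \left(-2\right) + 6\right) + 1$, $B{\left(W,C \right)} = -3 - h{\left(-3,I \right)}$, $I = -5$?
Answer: $6561$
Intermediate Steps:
$B{\left(W,C \right)} = 2$ ($B{\left(W,C \right)} = -3 - -5 = -3 + 5 = 2$)
$o = 11$ ($o = 5 \left(-4 + 6\right) + 1 = 5 \cdot 2 + 1 = 10 + 1 = 11$)
$\left(o - B{\left(6,2 \right)}\right)^{4} = \left(11 - 2\right)^{4} = 9^{4} = 6561$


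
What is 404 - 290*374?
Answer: -108056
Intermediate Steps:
404 - 290*374 = 404 - 108460 = -108056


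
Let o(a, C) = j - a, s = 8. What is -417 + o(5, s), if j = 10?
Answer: -412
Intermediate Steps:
o(a, C) = 10 - a
-417 + o(5, s) = -417 + (10 - 1*5) = -417 + (10 - 5) = -417 + 5 = -412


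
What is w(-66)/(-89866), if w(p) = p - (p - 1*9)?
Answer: -9/89866 ≈ -0.00010015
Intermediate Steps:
w(p) = 9 (w(p) = p - (p - 9) = p - (-9 + p) = p + (9 - p) = 9)
w(-66)/(-89866) = 9/(-89866) = 9*(-1/89866) = -9/89866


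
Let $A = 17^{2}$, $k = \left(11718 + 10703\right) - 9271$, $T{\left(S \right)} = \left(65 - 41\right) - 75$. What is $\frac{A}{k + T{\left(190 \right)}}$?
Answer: $\frac{289}{13099} \approx 0.022063$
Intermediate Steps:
$T{\left(S \right)} = -51$ ($T{\left(S \right)} = 24 - 75 = -51$)
$k = 13150$ ($k = 22421 - 9271 = 13150$)
$A = 289$
$\frac{A}{k + T{\left(190 \right)}} = \frac{289}{13150 - 51} = \frac{289}{13099}$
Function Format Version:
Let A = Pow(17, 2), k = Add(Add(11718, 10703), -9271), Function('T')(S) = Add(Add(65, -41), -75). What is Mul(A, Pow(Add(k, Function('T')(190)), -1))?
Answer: Rational(289, 13099) ≈ 0.022063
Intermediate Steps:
Function('T')(S) = -51 (Function('T')(S) = Add(24, -75) = -51)
k = 13150 (k = Add(22421, -9271) = 13150)
A = 289
Mul(A, Pow(Add(k, Function('T')(190)), -1)) = Mul(289, Pow(Add(13150, -51), -1)) = Mul(289, Pow(13099, -1)) = Mul(289, Rational(1, 13099)) = Rational(289, 13099)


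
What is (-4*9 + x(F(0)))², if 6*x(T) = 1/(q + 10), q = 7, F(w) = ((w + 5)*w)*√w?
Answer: 13476241/10404 ≈ 1295.3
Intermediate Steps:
F(w) = w^(3/2)*(5 + w) (F(w) = ((5 + w)*w)*√w = (w*(5 + w))*√w = w^(3/2)*(5 + w))
x(T) = 1/102 (x(T) = 1/(6*(7 + 10)) = (⅙)/17 = (⅙)*(1/17) = 1/102)
(-4*9 + x(F(0)))² = (-4*9 + 1/102)² = (-36 + 1/102)² = (-3671/102)² = 13476241/10404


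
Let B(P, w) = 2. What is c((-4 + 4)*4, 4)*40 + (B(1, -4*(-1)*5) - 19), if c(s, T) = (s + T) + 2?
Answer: 223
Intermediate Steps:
c(s, T) = 2 + T + s (c(s, T) = (T + s) + 2 = 2 + T + s)
c((-4 + 4)*4, 4)*40 + (B(1, -4*(-1)*5) - 19) = (2 + 4 + (-4 + 4)*4)*40 + (2 - 19) = (2 + 4 + 0*4)*40 - 17 = (2 + 4 + 0)*40 - 17 = 6*40 - 17 = 240 - 17 = 223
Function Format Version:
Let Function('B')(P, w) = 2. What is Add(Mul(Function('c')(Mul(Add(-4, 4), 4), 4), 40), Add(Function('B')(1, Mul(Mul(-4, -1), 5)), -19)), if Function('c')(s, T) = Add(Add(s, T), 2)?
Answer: 223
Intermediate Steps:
Function('c')(s, T) = Add(2, T, s) (Function('c')(s, T) = Add(Add(T, s), 2) = Add(2, T, s))
Add(Mul(Function('c')(Mul(Add(-4, 4), 4), 4), 40), Add(Function('B')(1, Mul(Mul(-4, -1), 5)), -19)) = Add(Mul(Add(2, 4, Mul(Add(-4, 4), 4)), 40), Add(2, -19)) = Add(Mul(Add(2, 4, Mul(0, 4)), 40), -17) = Add(Mul(Add(2, 4, 0), 40), -17) = Add(Mul(6, 40), -17) = Add(240, -17) = 223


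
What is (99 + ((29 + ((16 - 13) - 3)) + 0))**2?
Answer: 16384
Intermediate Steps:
(99 + ((29 + ((16 - 13) - 3)) + 0))**2 = (99 + ((29 + (3 - 3)) + 0))**2 = (99 + ((29 + 0) + 0))**2 = (99 + (29 + 0))**2 = (99 + 29)**2 = 128**2 = 16384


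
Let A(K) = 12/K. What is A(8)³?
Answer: 27/8 ≈ 3.3750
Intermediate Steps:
A(8)³ = (12/8)³ = (12*(⅛))³ = (3/2)³ = 27/8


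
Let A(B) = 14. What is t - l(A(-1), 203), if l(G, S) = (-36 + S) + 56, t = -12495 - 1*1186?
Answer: -13904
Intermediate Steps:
t = -13681 (t = -12495 - 1186 = -13681)
l(G, S) = 20 + S
t - l(A(-1), 203) = -13681 - (20 + 203) = -13681 - 1*223 = -13681 - 223 = -13904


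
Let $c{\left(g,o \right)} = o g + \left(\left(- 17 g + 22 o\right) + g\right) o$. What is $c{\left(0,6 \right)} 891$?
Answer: $705672$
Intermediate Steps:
$c{\left(g,o \right)} = g o + o \left(- 16 g + 22 o\right)$ ($c{\left(g,o \right)} = g o + \left(- 16 g + 22 o\right) o = g o + o \left(- 16 g + 22 o\right)$)
$c{\left(0,6 \right)} 891 = 6 \left(\left(-15\right) 0 + 22 \cdot 6\right) 891 = 6 \left(0 + 132\right) 891 = 6 \cdot 132 \cdot 891 = 792 \cdot 891 = 705672$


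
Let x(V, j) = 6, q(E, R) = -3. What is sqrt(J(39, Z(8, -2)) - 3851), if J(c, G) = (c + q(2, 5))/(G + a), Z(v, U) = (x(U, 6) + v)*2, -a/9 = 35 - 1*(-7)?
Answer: I*sqrt(4717601)/35 ≈ 62.057*I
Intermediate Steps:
a = -378 (a = -9*(35 - 1*(-7)) = -9*(35 + 7) = -9*42 = -378)
Z(v, U) = 12 + 2*v (Z(v, U) = (6 + v)*2 = 12 + 2*v)
J(c, G) = (-3 + c)/(-378 + G) (J(c, G) = (c - 3)/(G - 378) = (-3 + c)/(-378 + G))
sqrt(J(39, Z(8, -2)) - 3851) = sqrt((-3 + 39)/(-378 + (12 + 2*8)) - 3851) = sqrt(36/(-378 + (12 + 16)) - 3851) = sqrt(36/(-378 + 28) - 3851) = sqrt(36/(-350) - 3851) = sqrt(-1/350*36 - 3851) = sqrt(-18/175 - 3851) = sqrt(-673943/175) = I*sqrt(4717601)/35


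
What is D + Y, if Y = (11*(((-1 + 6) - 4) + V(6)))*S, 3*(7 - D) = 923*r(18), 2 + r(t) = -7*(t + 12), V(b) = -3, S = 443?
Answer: 166459/3 ≈ 55486.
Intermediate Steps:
r(t) = -86 - 7*t (r(t) = -2 - 7*(t + 12) = -2 - 7*(12 + t) = -2 + (-84 - 7*t) = -86 - 7*t)
D = 195697/3 (D = 7 - 923*(-86 - 7*18)/3 = 7 - 923*(-86 - 126)/3 = 7 - 923*(-212)/3 = 7 - ⅓*(-195676) = 7 + 195676/3 = 195697/3 ≈ 65232.)
Y = -9746 (Y = (11*(((-1 + 6) - 4) - 3))*443 = (11*((5 - 4) - 3))*443 = (11*(1 - 3))*443 = (11*(-2))*443 = -22*443 = -9746)
D + Y = 195697/3 - 9746 = 166459/3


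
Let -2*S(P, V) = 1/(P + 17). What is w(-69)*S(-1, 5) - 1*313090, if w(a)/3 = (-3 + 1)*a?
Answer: -5009647/16 ≈ -3.1310e+5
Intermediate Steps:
S(P, V) = -1/(2*(17 + P)) (S(P, V) = -1/(2*(P + 17)) = -1/(2*(17 + P)))
w(a) = -6*a (w(a) = 3*((-3 + 1)*a) = 3*(-2*a) = -6*a)
w(-69)*S(-1, 5) - 1*313090 = (-6*(-69))*(-1/(34 + 2*(-1))) - 1*313090 = 414*(-1/(34 - 2)) - 313090 = 414*(-1/32) - 313090 = -207/16 - 313090 = -5009647/16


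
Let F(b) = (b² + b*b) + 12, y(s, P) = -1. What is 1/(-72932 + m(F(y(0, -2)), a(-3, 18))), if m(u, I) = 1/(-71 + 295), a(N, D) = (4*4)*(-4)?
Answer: -224/16336767 ≈ -1.3711e-5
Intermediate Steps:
a(N, D) = -64 (a(N, D) = 16*(-4) = -64)
F(b) = 12 + 2*b² (F(b) = (b² + b²) + 12 = 2*b² + 12 = 12 + 2*b²)
m(u, I) = 1/224
1/(-72932 + m(F(y(0, -2)), a(-3, 18))) = 1/(-72932 + 1/224) = 1/(-16336767/224) = -224/16336767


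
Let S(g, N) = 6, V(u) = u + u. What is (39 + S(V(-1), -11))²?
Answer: 2025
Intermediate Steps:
V(u) = 2*u
(39 + S(V(-1), -11))² = (39 + 6)² = 45² = 2025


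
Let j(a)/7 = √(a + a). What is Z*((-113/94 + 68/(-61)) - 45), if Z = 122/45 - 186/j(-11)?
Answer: -54263/423 - 2293845*I*√22/40138 ≈ -128.28 - 268.05*I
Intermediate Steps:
j(a) = 7*√2*√a (j(a) = 7*√(a + a) = 7*√(2*a) = 7*(√2*√a) = 7*√2*√a)
Z = 122/45 + 93*I*√22/77 (Z = 122/45 - 186*(-I*√22/154) = 122/45 - (-93)*I*√22/77 = 122/45 + 93*I*√22/77 ≈ 2.7111 + 5.665*I)
Z*((-113/94 + 68/(-61)) - 45) = (122/45 + 93*I*√22/77)*((-113/94 + 68/(-61)) - 45) = (122/45 + 93*I*√22/77)*((-113*1/94 + 68*(-1/61)) - 45) = (122/45 + 93*I*√22/77)*((-113/94 - 68/61) - 45) = (122/45 + 93*I*√22/77)*(-13285/5734 - 45) = (122/45 + 93*I*√22/77)*(-271315/5734) = -54263/423 - 2293845*I*√22/40138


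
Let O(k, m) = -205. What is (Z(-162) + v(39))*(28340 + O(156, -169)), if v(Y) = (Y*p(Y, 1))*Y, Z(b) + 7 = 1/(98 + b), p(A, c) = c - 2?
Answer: -2751406055/64 ≈ -4.2991e+7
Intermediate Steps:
p(A, c) = -2 + c
Z(b) = -7 + 1/(98 + b)
v(Y) = -Y² (v(Y) = (Y*(-2 + 1))*Y = (Y*(-1))*Y = (-Y)*Y = -Y²)
(Z(-162) + v(39))*(28340 + O(156, -169)) = ((-685 - 7*(-162))/(98 - 162) - 1*39²)*(28340 - 205) = ((-685 + 1134)/(-64) - 1*1521)*28135 = (-1/64*449 - 1521)*28135 = (-449/64 - 1521)*28135 = -97793/64*28135 = -2751406055/64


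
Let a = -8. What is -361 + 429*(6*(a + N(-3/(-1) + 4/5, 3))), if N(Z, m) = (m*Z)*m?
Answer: 335389/5 ≈ 67078.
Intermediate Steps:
N(Z, m) = Z*m² (N(Z, m) = (Z*m)*m = Z*m²)
-361 + 429*(6*(a + N(-3/(-1) + 4/5, 3))) = -361 + 429*(6*(-8 + (-3/(-1) + 4/5)*3²)) = -361 + 429*(6*(-8 + (-3*(-1) + 4*(⅕))*9)) = -361 + 429*(6*(-8 + (3 + ⅘)*9)) = -361 + 429*(6*(-8 + (19/5)*9)) = -361 + 429*(6*(-8 + 171/5)) = -361 + 429*(6*(131/5)) = -361 + 429*(786/5) = -361 + 337194/5 = 335389/5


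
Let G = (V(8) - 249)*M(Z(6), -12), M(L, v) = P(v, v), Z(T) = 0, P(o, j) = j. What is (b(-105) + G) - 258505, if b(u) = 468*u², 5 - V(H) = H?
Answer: 4904219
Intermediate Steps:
V(H) = 5 - H
M(L, v) = v
G = 3024 (G = ((5 - 1*8) - 249)*(-12) = ((5 - 8) - 249)*(-12) = (-3 - 249)*(-12) = -252*(-12) = 3024)
(b(-105) + G) - 258505 = (468*(-105)² + 3024) - 258505 = (468*11025 + 3024) - 258505 = (5159700 + 3024) - 258505 = 5162724 - 258505 = 4904219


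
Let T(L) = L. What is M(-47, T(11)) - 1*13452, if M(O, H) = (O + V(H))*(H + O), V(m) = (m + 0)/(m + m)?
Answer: -11778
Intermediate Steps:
V(m) = 1/2 (V(m) = m/((2*m)) = m*(1/(2*m)) = 1/2)
M(O, H) = (1/2 + O)*(H + O) (M(O, H) = (O + 1/2)*(H + O) = (1/2 + O)*(H + O))
M(-47, T(11)) - 1*13452 = ((-47)**2 + (1/2)*11 + (1/2)*(-47) + 11*(-47)) - 1*13452 = (2209 + 11/2 - 47/2 - 517) - 13452 = 1674 - 13452 = -11778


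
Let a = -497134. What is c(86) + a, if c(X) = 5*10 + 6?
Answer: -497078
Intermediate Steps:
c(X) = 56 (c(X) = 50 + 6 = 56)
c(86) + a = 56 - 497134 = -497078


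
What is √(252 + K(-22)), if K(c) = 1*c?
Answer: √230 ≈ 15.166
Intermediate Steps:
K(c) = c
√(252 + K(-22)) = √(252 - 22) = √230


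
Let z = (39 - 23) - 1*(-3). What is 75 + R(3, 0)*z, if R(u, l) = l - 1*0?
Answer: 75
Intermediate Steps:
R(u, l) = l (R(u, l) = l + 0 = l)
z = 19 (z = 16 + 3 = 19)
75 + R(3, 0)*z = 75 + 0*19 = 75 + 0 = 75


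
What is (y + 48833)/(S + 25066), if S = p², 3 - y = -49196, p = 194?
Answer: 49016/31351 ≈ 1.5635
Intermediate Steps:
y = 49199 (y = 3 - 1*(-49196) = 3 + 49196 = 49199)
S = 37636 (S = 194² = 37636)
(y + 48833)/(S + 25066) = (49199 + 48833)/(37636 + 25066) = 98032/62702 = 98032*(1/62702) = 49016/31351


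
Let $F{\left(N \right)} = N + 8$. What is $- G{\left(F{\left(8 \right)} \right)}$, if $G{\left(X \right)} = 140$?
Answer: $-140$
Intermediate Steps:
$F{\left(N \right)} = 8 + N$
$- G{\left(F{\left(8 \right)} \right)} = \left(-1\right) 140 = -140$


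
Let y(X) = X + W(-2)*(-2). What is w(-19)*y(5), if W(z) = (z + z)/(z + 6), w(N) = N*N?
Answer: 2527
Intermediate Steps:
w(N) = N²
W(z) = 2*z/(6 + z) (W(z) = (2*z)/(6 + z) = 2*z/(6 + z))
y(X) = 2 + X (y(X) = X + (2*(-2)/(6 - 2))*(-2) = X + (2*(-2)/4)*(-2) = X + (2*(-2)*(¼))*(-2) = X - 1*(-2) = X + 2 = 2 + X)
w(-19)*y(5) = (-19)²*(2 + 5) = 361*7 = 2527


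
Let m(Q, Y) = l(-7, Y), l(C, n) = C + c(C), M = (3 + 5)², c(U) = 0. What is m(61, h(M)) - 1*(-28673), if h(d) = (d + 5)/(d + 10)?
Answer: 28666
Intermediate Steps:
M = 64 (M = 8² = 64)
h(d) = (5 + d)/(10 + d)
l(C, n) = C (l(C, n) = C + 0 = C)
m(Q, Y) = -7
m(61, h(M)) - 1*(-28673) = -7 - 1*(-28673) = -7 + 28673 = 28666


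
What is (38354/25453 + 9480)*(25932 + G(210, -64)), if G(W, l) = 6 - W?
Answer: 6209010124032/25453 ≈ 2.4394e+8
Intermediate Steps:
(38354/25453 + 9480)*(25932 + G(210, -64)) = (38354/25453 + 9480)*(25932 + (6 - 1*210)) = (38354*(1/25453) + 9480)*(25932 + (6 - 210)) = (38354/25453 + 9480)*(25932 - 204) = (241332794/25453)*25728 = 6209010124032/25453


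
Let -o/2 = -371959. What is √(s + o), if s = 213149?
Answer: √957067 ≈ 978.30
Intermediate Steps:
o = 743918 (o = -2*(-371959) = 743918)
√(s + o) = √(213149 + 743918) = √957067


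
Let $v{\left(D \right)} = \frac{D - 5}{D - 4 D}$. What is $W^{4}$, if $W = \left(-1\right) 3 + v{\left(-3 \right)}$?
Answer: $\frac{1500625}{6561} \approx 228.72$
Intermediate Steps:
$v{\left(D \right)} = - \frac{-5 + D}{3 D}$ ($v{\left(D \right)} = \frac{-5 + D}{\left(-3\right) D} = \left(-5 + D\right) \left(- \frac{1}{3 D}\right) = - \frac{-5 + D}{3 D}$)
$W = - \frac{35}{9}$ ($W = \left(-1\right) 3 + \frac{5 - -3}{3 \left(-3\right)} = -3 + \frac{1}{3} \left(- \frac{1}{3}\right) \left(5 + 3\right) = -3 + \frac{1}{3} \left(- \frac{1}{3}\right) 8 = -3 - \frac{8}{9} = - \frac{35}{9} \approx -3.8889$)
$W^{4} = \left(- \frac{35}{9}\right)^{4} = \frac{1500625}{6561}$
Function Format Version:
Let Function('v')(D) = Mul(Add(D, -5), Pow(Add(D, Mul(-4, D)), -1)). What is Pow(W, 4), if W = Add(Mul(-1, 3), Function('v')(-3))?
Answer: Rational(1500625, 6561) ≈ 228.72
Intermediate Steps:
Function('v')(D) = Mul(Rational(-1, 3), Pow(D, -1), Add(-5, D)) (Function('v')(D) = Mul(Add(-5, D), Pow(Mul(-3, D), -1)) = Mul(Add(-5, D), Mul(Rational(-1, 3), Pow(D, -1))) = Mul(Rational(-1, 3), Pow(D, -1), Add(-5, D)))
W = Rational(-35, 9) (W = Add(Mul(-1, 3), Mul(Rational(1, 3), Pow(-3, -1), Add(5, Mul(-1, -3)))) = Add(-3, Mul(Rational(1, 3), Rational(-1, 3), Add(5, 3))) = Add(-3, Mul(Rational(1, 3), Rational(-1, 3), 8)) = Add(-3, Rational(-8, 9)) = Rational(-35, 9) ≈ -3.8889)
Pow(W, 4) = Pow(Rational(-35, 9), 4) = Rational(1500625, 6561)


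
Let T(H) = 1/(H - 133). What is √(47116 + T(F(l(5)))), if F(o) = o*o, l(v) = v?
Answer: √15265581/18 ≈ 217.06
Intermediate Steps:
F(o) = o²
T(H) = 1/(-133 + H)
√(47116 + T(F(l(5)))) = √(47116 + 1/(-133 + 5²)) = √(47116 + 1/(-133 + 25)) = √(47116 + 1/(-108)) = √(47116 - 1/108) = √(5088527/108) = √15265581/18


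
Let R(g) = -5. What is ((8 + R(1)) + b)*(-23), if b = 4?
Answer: -161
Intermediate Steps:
((8 + R(1)) + b)*(-23) = ((8 - 5) + 4)*(-23) = (3 + 4)*(-23) = 7*(-23) = -161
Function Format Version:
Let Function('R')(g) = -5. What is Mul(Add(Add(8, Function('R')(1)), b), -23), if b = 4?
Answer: -161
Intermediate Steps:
Mul(Add(Add(8, Function('R')(1)), b), -23) = Mul(Add(Add(8, -5), 4), -23) = Mul(Add(3, 4), -23) = Mul(7, -23) = -161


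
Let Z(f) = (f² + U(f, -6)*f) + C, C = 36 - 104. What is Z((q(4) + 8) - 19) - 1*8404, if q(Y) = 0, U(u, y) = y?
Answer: -8285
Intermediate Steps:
C = -68
Z(f) = -68 + f² - 6*f (Z(f) = (f² - 6*f) - 68 = -68 + f² - 6*f)
Z((q(4) + 8) - 19) - 1*8404 = (-68 + ((0 + 8) - 19)² - 6*((0 + 8) - 19)) - 1*8404 = (-68 + (8 - 19)² - 6*(8 - 19)) - 8404 = (-68 + (-11)² - 6*(-11)) - 8404 = (-68 + 121 + 66) - 8404 = 119 - 8404 = -8285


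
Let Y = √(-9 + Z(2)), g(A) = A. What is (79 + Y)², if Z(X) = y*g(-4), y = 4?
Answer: 6216 + 790*I ≈ 6216.0 + 790.0*I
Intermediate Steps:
Z(X) = -16 (Z(X) = 4*(-4) = -16)
Y = 5*I (Y = √(-9 - 16) = √(-25) = 5*I ≈ 5.0*I)
(79 + Y)² = (79 + 5*I)²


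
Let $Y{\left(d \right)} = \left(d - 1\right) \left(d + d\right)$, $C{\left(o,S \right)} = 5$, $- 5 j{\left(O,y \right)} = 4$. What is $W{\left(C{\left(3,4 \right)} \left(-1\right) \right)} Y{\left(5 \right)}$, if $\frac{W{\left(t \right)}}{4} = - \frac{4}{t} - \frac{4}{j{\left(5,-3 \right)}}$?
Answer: $928$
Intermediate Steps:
$j{\left(O,y \right)} = - \frac{4}{5}$ ($j{\left(O,y \right)} = \left(- \frac{1}{5}\right) 4 = - \frac{4}{5}$)
$W{\left(t \right)} = 20 - \frac{16}{t}$ ($W{\left(t \right)} = 4 \left(- \frac{4}{t} - \frac{4}{- \frac{4}{5}}\right) = 4 \left(- \frac{4}{t} - -5\right) = 4 \left(- \frac{4}{t} + 5\right) = 4 \left(5 - \frac{4}{t}\right) = 20 - \frac{16}{t}$)
$Y{\left(d \right)} = 2 d \left(-1 + d\right)$ ($Y{\left(d \right)} = \left(d - 1\right) 2 d = \left(-1 + d\right) 2 d = 2 d \left(-1 + d\right)$)
$W{\left(C{\left(3,4 \right)} \left(-1\right) \right)} Y{\left(5 \right)} = \left(20 - \frac{16}{5 \left(-1\right)}\right) 2 \cdot 5 \left(-1 + 5\right) = \left(20 - \frac{16}{-5}\right) 2 \cdot 5 \cdot 4 = \left(20 - - \frac{16}{5}\right) 40 = \left(20 + \frac{16}{5}\right) 40 = \frac{116}{5} \cdot 40 = 928$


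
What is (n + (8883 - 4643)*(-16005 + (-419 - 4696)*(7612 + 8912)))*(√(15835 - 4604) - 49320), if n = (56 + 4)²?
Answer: 17677953043200000 - 358433760000*√11231 ≈ 1.7640e+16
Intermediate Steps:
n = 3600 (n = 60² = 3600)
(n + (8883 - 4643)*(-16005 + (-419 - 4696)*(7612 + 8912)))*(√(15835 - 4604) - 49320) = (3600 + (8883 - 4643)*(-16005 + (-419 - 4696)*(7612 + 8912)))*(√(15835 - 4604) - 49320) = (3600 + 4240*(-16005 - 5115*16524))*(√11231 - 49320) = (3600 + 4240*(-16005 - 84520260))*(-49320 + √11231) = (3600 + 4240*(-84536265))*(-49320 + √11231) = (3600 - 358433763600)*(-49320 + √11231) = -358433760000*(-49320 + √11231) = 17677953043200000 - 358433760000*√11231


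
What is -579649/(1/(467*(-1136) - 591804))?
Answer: 650549347084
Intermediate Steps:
-579649/(1/(467*(-1136) - 591804)) = -579649/(1/(-530512 - 591804)) = -579649/(1/(-1122316)) = -579649/(-1/1122316) = -579649*(-1122316) = 650549347084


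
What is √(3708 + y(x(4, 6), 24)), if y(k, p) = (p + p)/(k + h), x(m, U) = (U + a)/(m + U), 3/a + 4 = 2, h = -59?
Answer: 2*√1270859367/1171 ≈ 60.887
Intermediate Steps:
a = -3/2 (a = 3/(-4 + 2) = 3/(-2) = 3*(-½) = -3/2 ≈ -1.5000)
x(m, U) = (-3/2 + U)/(U + m) (x(m, U) = (U - 3/2)/(m + U) = (-3/2 + U)/(U + m))
y(k, p) = 2*p/(-59 + k) (y(k, p) = (p + p)/(k - 59) = (2*p)/(-59 + k) = 2*p/(-59 + k))
√(3708 + y(x(4, 6), 24)) = √(3708 + 2*24/(-59 + (-3/2 + 6)/(6 + 4))) = √(3708 + 2*24/(-59 + (9/2)/10)) = √(3708 + 2*24/(-59 + (⅒)*(9/2))) = √(3708 + 2*24/(-59 + 9/20)) = √(3708 + 2*24/(-1171/20)) = √(3708 + 2*24*(-20/1171)) = √(3708 - 960/1171) = √(4341108/1171) = 2*√1270859367/1171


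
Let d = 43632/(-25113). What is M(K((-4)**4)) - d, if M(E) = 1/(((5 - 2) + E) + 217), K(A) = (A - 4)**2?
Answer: 926810227/533433604 ≈ 1.7374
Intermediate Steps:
d = -14544/8371 (d = 43632*(-1/25113) = -14544/8371 ≈ -1.7374)
K(A) = (-4 + A)**2
M(E) = 1/(220 + E) (M(E) = 1/((3 + E) + 217) = 1/(220 + E))
M(K((-4)**4)) - d = 1/(220 + (-4 + (-4)**4)**2) - 1*(-14544/8371) = 1/(220 + (-4 + 256)**2) + 14544/8371 = 1/(220 + 252**2) + 14544/8371 = 1/(220 + 63504) + 14544/8371 = 1/63724 + 14544/8371 = 926810227/533433604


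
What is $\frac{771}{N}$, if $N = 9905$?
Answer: $\frac{771}{9905} \approx 0.077839$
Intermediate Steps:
$\frac{771}{N} = \frac{771}{9905}$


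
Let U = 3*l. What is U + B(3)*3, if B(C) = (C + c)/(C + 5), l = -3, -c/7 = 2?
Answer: -105/8 ≈ -13.125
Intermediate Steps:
c = -14 (c = -7*2 = -14)
B(C) = (-14 + C)/(5 + C) (B(C) = (C - 14)/(C + 5) = (-14 + C)/(5 + C))
U = -9 (U = 3*(-3) = -9)
U + B(3)*3 = -9 + ((-14 + 3)/(5 + 3))*3 = -9 + (-11/8)*3 = -9 + ((⅛)*(-11))*3 = -9 - 11/8*3 = -9 - 33/8 = -105/8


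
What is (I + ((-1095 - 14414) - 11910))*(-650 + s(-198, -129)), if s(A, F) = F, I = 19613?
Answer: 6080874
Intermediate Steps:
(I + ((-1095 - 14414) - 11910))*(-650 + s(-198, -129)) = (19613 + ((-1095 - 14414) - 11910))*(-650 - 129) = (19613 + (-15509 - 11910))*(-779) = (19613 - 27419)*(-779) = -7806*(-779) = 6080874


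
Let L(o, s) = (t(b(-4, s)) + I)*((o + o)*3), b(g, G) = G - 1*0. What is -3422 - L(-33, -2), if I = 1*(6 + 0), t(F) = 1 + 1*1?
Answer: -1838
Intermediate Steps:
b(g, G) = G (b(g, G) = G + 0 = G)
t(F) = 2 (t(F) = 1 + 1 = 2)
I = 6 (I = 1*6 = 6)
L(o, s) = 48*o (L(o, s) = (2 + 6)*((o + o)*3) = 8*((2*o)*3) = 8*(6*o) = 48*o)
-3422 - L(-33, -2) = -3422 - 48*(-33) = -3422 - 1*(-1584) = -3422 + 1584 = -1838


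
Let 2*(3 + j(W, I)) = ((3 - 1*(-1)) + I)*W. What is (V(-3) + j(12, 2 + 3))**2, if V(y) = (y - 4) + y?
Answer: 1681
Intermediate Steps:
V(y) = -4 + 2*y (V(y) = (-4 + y) + y = -4 + 2*y)
j(W, I) = -3 + W*(4 + I)/2 (j(W, I) = -3 + (((3 - 1*(-1)) + I)*W)/2 = -3 + (((3 + 1) + I)*W)/2 = -3 + ((4 + I)*W)/2 = -3 + (W*(4 + I))/2 = -3 + W*(4 + I)/2)
(V(-3) + j(12, 2 + 3))**2 = ((-4 + 2*(-3)) + (-3 + 2*12 + (1/2)*(2 + 3)*12))**2 = ((-4 - 6) + (-3 + 24 + (1/2)*5*12))**2 = (-10 + (-3 + 24 + 30))**2 = (-10 + 51)**2 = 41**2 = 1681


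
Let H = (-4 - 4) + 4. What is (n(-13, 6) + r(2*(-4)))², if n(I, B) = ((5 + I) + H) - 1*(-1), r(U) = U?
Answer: 361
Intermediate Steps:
H = -4 (H = -8 + 4 = -4)
n(I, B) = 2 + I (n(I, B) = ((5 + I) - 4) - 1*(-1) = (1 + I) + 1 = 2 + I)
(n(-13, 6) + r(2*(-4)))² = ((2 - 13) + 2*(-4))² = (-11 - 8)² = (-19)² = 361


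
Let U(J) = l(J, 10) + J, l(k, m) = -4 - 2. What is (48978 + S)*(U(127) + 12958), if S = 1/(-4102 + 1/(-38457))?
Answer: 9186582094202457/14340965 ≈ 6.4058e+8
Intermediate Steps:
l(k, m) = -6
U(J) = -6 + J
S = -38457/157750615 (S = 1/(-4102 - 1/38457) = 1/(-157750615/38457) = -38457/157750615 ≈ -0.00024378)
(48978 + S)*(U(127) + 12958) = (48978 - 38457/157750615)*((-6 + 127) + 12958) = 7726309583013*(121 + 12958)/157750615 = (7726309583013/157750615)*13079 = 9186582094202457/14340965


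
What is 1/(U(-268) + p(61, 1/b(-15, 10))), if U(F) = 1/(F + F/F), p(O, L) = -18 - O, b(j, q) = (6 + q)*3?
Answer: -267/21094 ≈ -0.012658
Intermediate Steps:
b(j, q) = 18 + 3*q
U(F) = 1/(1 + F) (U(F) = 1/(F + 1) = 1/(1 + F))
1/(U(-268) + p(61, 1/b(-15, 10))) = 1/(1/(1 - 268) + (-18 - 1*61)) = 1/(1/(-267) + (-18 - 61)) = 1/(-1/267 - 79) = 1/(-21094/267) = -267/21094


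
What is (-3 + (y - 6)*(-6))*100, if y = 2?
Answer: 2100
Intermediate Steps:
(-3 + (y - 6)*(-6))*100 = (-3 + (2 - 6)*(-6))*100 = (-3 - 4*(-6))*100 = (-3 + 24)*100 = 21*100 = 2100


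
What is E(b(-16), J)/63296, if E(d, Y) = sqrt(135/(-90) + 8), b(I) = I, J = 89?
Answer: sqrt(26)/126592 ≈ 4.0279e-5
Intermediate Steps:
E(d, Y) = sqrt(26)/2 (E(d, Y) = sqrt(135*(-1/90) + 8) = sqrt(-3/2 + 8) = sqrt(13/2) = sqrt(26)/2)
E(b(-16), J)/63296 = (sqrt(26)/2)/63296 = (sqrt(26)/2)*(1/63296) = sqrt(26)/126592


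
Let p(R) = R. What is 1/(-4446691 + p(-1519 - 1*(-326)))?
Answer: -1/4447884 ≈ -2.2483e-7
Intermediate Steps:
1/(-4446691 + p(-1519 - 1*(-326))) = 1/(-4446691 + (-1519 - 1*(-326))) = 1/(-4446691 + (-1519 + 326)) = 1/(-4446691 - 1193) = 1/(-4447884) = -1/4447884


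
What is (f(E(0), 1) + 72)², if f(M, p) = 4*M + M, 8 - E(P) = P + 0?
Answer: 12544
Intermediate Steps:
E(P) = 8 - P (E(P) = 8 - (P + 0) = 8 - P)
f(M, p) = 5*M
(f(E(0), 1) + 72)² = (5*(8 - 1*0) + 72)² = (5*(8 + 0) + 72)² = (5*8 + 72)² = (40 + 72)² = 112² = 12544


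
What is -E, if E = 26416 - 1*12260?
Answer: -14156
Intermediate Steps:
E = 14156 (E = 26416 - 12260 = 14156)
-E = -1*14156 = -14156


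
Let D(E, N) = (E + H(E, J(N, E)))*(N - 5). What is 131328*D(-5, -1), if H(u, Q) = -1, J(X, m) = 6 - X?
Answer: 4727808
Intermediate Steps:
D(E, N) = (-1 + E)*(-5 + N) (D(E, N) = (E - 1)*(N - 5) = (-1 + E)*(-5 + N))
131328*D(-5, -1) = 131328*(5 - 1*(-1) - 5*(-5) - 5*(-1)) = 131328*(5 + 1 + 25 + 5) = 131328*36 = 4727808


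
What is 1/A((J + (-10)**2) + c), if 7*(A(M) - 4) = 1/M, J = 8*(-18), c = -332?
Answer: 2632/10527 ≈ 0.25002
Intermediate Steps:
J = -144
A(M) = 4 + 1/(7*M)
1/A((J + (-10)**2) + c) = 1/(4 + 1/(7*((-144 + (-10)**2) - 332))) = 1/(4 + 1/(7*((-144 + 100) - 332))) = 1/(4 + 1/(7*(-44 - 332))) = 1/(4 + (1/7)/(-376)) = 1/(4 + (1/7)*(-1/376)) = 1/(4 - 1/2632) = 1/(10527/2632) = 2632/10527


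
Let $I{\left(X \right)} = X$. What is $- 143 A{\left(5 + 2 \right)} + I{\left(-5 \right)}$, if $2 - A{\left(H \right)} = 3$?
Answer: $138$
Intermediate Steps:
$A{\left(H \right)} = -1$ ($A{\left(H \right)} = 2 - 3 = -1$)
$- 143 A{\left(5 + 2 \right)} + I{\left(-5 \right)} = \left(-143\right) \left(-1\right) - 5 = 143 - 5 = 138$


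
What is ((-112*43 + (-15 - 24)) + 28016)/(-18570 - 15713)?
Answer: -23161/34283 ≈ -0.67558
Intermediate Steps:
((-112*43 + (-15 - 24)) + 28016)/(-18570 - 15713) = ((-4816 - 39) + 28016)/(-34283) = (-4855 + 28016)*(-1/34283) = 23161*(-1/34283) = -23161/34283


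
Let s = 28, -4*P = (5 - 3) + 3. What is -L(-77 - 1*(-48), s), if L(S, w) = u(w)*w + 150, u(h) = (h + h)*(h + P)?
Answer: -42094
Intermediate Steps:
P = -5/4 (P = -((5 - 3) + 3)/4 = -(2 + 3)/4 = -¼*5 = -5/4 ≈ -1.2500)
u(h) = 2*h*(-5/4 + h) (u(h) = (h + h)*(h - 5/4) = (2*h)*(-5/4 + h) = 2*h*(-5/4 + h))
L(S, w) = 150 + w²*(-5 + 4*w)/2 (L(S, w) = (w*(-5 + 4*w)/2)*w + 150 = w²*(-5 + 4*w)/2 + 150 = 150 + w²*(-5 + 4*w)/2)
-L(-77 - 1*(-48), s) = -(150 + (½)*28²*(-5 + 4*28)) = -(150 + (½)*784*(-5 + 112)) = -(150 + (½)*784*107) = -(150 + 41944) = -1*42094 = -42094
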